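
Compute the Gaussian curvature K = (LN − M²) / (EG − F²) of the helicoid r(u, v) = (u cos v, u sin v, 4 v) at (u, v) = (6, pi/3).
K = -1/169

Coefficients of the first fundamental form: E = 1, F = 0, G = u^2 + 16.
Coefficients of the second fundamental form: L = 0, M = -4/sqrt(u^2 + 16), N = 0.
Assemble K = (LN − M²)/(EG − F²) = -16/(u^2 + 16)^2. At (u, v) = (6, pi/3): K = -1/169.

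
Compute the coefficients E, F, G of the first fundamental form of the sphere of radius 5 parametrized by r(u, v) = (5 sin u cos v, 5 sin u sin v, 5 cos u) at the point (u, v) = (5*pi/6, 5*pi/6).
E = 25;  F = 0;  G = 25/4

Partials: r_u = (5*cos(u)*cos(v), 5*sin(v)*cos(u), -5*sin(u)), r_v = (-5*sin(u)*sin(v), 5*sin(u)*cos(v), 0). As functions of (u, v):
  E = r_u · r_u = 25,
  F = r_u · r_v = 0,
  G = r_v · r_v = 25*sin(u)^2.
Evaluating at (u, v) = (5*pi/6, 5*pi/6): E = 25, F = 0, G = 25/4.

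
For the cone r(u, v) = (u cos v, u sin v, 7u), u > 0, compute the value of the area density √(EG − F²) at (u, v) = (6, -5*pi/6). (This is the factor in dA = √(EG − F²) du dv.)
√(EG − F²)|_{(6, -5*pi/6)} = 30*sqrt(2)

E = 50, F = 0, G = u^2, so EG − F² = 50*u^2. Taking the positive square root: √(EG − F²) = 5*sqrt(2)*Abs(u). At (u, v) = (6, -5*pi/6): 30*sqrt(2).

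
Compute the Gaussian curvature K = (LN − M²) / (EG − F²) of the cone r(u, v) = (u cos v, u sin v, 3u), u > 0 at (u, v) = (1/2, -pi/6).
K = 0

Coefficients of the first fundamental form: E = 10, F = 0, G = u^2.
Coefficients of the second fundamental form: L = 0, M = 0, N = 3*sqrt(10)*u^2/(10*Abs(u)).
Assemble K = (LN − M²)/(EG − F²) = 0. At (u, v) = (1/2, -pi/6): K = 0.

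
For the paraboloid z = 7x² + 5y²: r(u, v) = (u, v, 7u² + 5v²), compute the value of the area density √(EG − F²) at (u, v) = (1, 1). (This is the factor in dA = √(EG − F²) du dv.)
√(EG − F²)|_{(1, 1)} = 3*sqrt(33)

E = 196*u^2 + 1, F = 140*u*v, G = 100*v^2 + 1, so EG − F² = 196*u^2 + 100*v^2 + 1. Taking the positive square root: √(EG − F²) = sqrt(196*u^2 + 100*v^2 + 1). At (u, v) = (1, 1): 3*sqrt(33).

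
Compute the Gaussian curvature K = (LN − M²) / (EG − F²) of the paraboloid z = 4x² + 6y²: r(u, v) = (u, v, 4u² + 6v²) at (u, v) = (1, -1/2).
K = 96/10201

Coefficients of the first fundamental form: E = 64*u^2 + 1, F = 96*u*v, G = 144*v^2 + 1.
Coefficients of the second fundamental form: L = 8/sqrt(64*u^2 + 144*v^2 + 1), M = 0, N = 12/sqrt(64*u^2 + 144*v^2 + 1).
Assemble K = (LN − M²)/(EG − F²) = 96/(4096*u^4 + 18432*u^2*v^2 + 128*u^2 + 20736*v^4 + 288*v^2 + 1). At (u, v) = (1, -1/2): K = 96/10201.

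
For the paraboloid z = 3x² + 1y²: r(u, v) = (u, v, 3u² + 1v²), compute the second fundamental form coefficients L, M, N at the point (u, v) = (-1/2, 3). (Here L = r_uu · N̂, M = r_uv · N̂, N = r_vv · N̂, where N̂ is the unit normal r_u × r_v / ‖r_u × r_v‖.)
L = 3*sqrt(46)/23;  M = 0;  N = sqrt(46)/23

Compute the unit normal N̂(u, v) = (-6*u/sqrt(36*u^2 + 4*v^2 + 1), -2*v/sqrt(36*u^2 + 4*v^2 + 1), 1/sqrt(36*u^2 + 4*v^2 + 1)), and the second partials r_uu, r_uv, r_vv. Take dot products:
  L(u, v) = r_uu · N̂ = 6/sqrt(36*u^2 + 4*v^2 + 1),
  M(u, v) = r_uv · N̂ = 0,
  N(u, v) = r_vv · N̂ = 2/sqrt(36*u^2 + 4*v^2 + 1).
Evaluating at (u, v) = (-1/2, 3):
  L = 3*sqrt(46)/23, M = 0, N = sqrt(46)/23.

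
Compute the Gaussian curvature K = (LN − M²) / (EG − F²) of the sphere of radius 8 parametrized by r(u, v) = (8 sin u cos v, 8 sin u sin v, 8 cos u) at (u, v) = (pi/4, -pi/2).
K = 1/64

Coefficients of the first fundamental form: E = 64, F = 0, G = 64*sin(u)^2.
Coefficients of the second fundamental form: L = -8*sin(u)/Abs(sin(u)), M = 0, N = -8*sin(u)^3/Abs(sin(u)).
Assemble K = (LN − M²)/(EG − F²) = 1/64. At (u, v) = (pi/4, -pi/2): K = 1/64.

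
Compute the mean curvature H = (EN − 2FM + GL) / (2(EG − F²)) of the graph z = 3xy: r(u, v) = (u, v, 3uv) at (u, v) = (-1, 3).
H = 81*sqrt(91)/8281

With E = 9*v^2 + 1, F = 9*u*v, G = 9*u^2 + 1, L = 0, M = 3/sqrt(9*u^2 + 9*v^2 + 1), N = 0, assemble
  H = (EN − 2FM + GL) / (2(EG − F²)) = -27*u*v/(9*u^2 + 9*v^2 + 1)^(3/2).
At (u, v) = (-1, 3): H = 81*sqrt(91)/8281.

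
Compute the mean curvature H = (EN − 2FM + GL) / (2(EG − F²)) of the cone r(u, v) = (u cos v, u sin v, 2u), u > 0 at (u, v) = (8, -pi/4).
H = sqrt(5)/40

With E = 5, F = 0, G = u^2, L = 0, M = 0, N = 2*sqrt(5)*u^2/(5*Abs(u)), assemble
  H = (EN − 2FM + GL) / (2(EG − F²)) = sqrt(5)/(5*Abs(u)).
At (u, v) = (8, -pi/4): H = sqrt(5)/40.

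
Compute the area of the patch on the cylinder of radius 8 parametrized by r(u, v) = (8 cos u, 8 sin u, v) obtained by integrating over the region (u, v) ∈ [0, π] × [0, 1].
Area = 8*pi

Area = ∫∫ √(EG − F²) du dv with √(EG − F²) = 8. Integrating over [0, π] × [0, 1] gives 8*pi.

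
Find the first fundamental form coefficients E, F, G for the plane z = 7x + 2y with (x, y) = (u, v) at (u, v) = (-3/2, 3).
E = 50;  F = 14;  G = 5

Partials: r_u = (1, 0, 7), r_v = (0, 1, 2). As functions of (u, v):
  E = r_u · r_u = 50,
  F = r_u · r_v = 14,
  G = r_v · r_v = 5.
Evaluating at (u, v) = (-3/2, 3): E = 50, F = 14, G = 5.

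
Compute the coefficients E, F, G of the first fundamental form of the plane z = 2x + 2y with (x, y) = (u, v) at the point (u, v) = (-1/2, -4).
E = 5;  F = 4;  G = 5

Partials: r_u = (1, 0, 2), r_v = (0, 1, 2). As functions of (u, v):
  E = r_u · r_u = 5,
  F = r_u · r_v = 4,
  G = r_v · r_v = 5.
Evaluating at (u, v) = (-1/2, -4): E = 5, F = 4, G = 5.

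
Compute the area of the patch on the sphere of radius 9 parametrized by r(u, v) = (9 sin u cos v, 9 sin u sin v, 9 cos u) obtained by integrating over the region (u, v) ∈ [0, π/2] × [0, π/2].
Area = 81*pi/2

Area = ∫∫ √(EG − F²) du dv with √(EG − F²) = 81*Abs(sin(u)). Integrating over [0, π/2] × [0, π/2] gives 81*pi/2.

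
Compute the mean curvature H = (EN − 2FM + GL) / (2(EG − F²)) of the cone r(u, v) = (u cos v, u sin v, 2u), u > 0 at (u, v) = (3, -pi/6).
H = sqrt(5)/15

With E = 5, F = 0, G = u^2, L = 0, M = 0, N = 2*sqrt(5)*u^2/(5*Abs(u)), assemble
  H = (EN − 2FM + GL) / (2(EG − F²)) = sqrt(5)/(5*Abs(u)).
At (u, v) = (3, -pi/6): H = sqrt(5)/15.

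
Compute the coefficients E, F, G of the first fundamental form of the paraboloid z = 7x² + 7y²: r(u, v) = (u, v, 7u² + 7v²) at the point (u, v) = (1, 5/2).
E = 197;  F = 490;  G = 1226

Partials: r_u = (1, 0, 14*u), r_v = (0, 1, 14*v). As functions of (u, v):
  E = r_u · r_u = 196*u^2 + 1,
  F = r_u · r_v = 196*u*v,
  G = r_v · r_v = 196*v^2 + 1.
Evaluating at (u, v) = (1, 5/2): E = 197, F = 490, G = 1226.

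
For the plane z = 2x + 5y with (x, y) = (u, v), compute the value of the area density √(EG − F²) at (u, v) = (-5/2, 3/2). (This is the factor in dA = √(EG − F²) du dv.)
√(EG − F²)|_{(-5/2, 3/2)} = sqrt(30)

E = 5, F = 10, G = 26, so EG − F² = 30. Taking the positive square root: √(EG − F²) = sqrt(30). At (u, v) = (-5/2, 3/2): sqrt(30).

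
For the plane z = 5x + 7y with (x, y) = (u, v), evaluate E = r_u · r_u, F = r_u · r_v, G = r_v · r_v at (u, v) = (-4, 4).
E = 26;  F = 35;  G = 50

Partials: r_u = (1, 0, 5), r_v = (0, 1, 7). As functions of (u, v):
  E = r_u · r_u = 26,
  F = r_u · r_v = 35,
  G = r_v · r_v = 50.
Evaluating at (u, v) = (-4, 4): E = 26, F = 35, G = 50.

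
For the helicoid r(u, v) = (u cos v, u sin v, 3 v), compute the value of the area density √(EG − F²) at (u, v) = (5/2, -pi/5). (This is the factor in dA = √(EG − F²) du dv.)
√(EG − F²)|_{(5/2, -pi/5)} = sqrt(61)/2

E = 1, F = 0, G = u^2 + 9, so EG − F² = u^2 + 9. Taking the positive square root: √(EG − F²) = sqrt(u^2 + 9). At (u, v) = (5/2, -pi/5): sqrt(61)/2.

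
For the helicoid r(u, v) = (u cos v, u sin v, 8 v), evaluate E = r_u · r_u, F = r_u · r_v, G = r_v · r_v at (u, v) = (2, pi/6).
E = 1;  F = 0;  G = 68

Partials: r_u = (cos(v), sin(v), 0), r_v = (-u*sin(v), u*cos(v), 8). As functions of (u, v):
  E = r_u · r_u = 1,
  F = r_u · r_v = 0,
  G = r_v · r_v = u^2 + 64.
Evaluating at (u, v) = (2, pi/6): E = 1, F = 0, G = 68.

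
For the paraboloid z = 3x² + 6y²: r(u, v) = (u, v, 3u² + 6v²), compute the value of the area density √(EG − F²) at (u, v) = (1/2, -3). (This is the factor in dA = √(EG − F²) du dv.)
√(EG − F²)|_{(1/2, -3)} = sqrt(1306)

E = 36*u^2 + 1, F = 72*u*v, G = 144*v^2 + 1, so EG − F² = 36*u^2 + 144*v^2 + 1. Taking the positive square root: √(EG − F²) = sqrt(36*u^2 + 144*v^2 + 1). At (u, v) = (1/2, -3): sqrt(1306).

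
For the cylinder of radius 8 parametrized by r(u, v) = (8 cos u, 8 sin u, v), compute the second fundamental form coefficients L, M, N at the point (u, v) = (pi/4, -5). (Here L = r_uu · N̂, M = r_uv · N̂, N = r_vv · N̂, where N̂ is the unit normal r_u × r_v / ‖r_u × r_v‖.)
L = -8;  M = 0;  N = 0

Compute the unit normal N̂(u, v) = (cos(u), sin(u), 0), and the second partials r_uu, r_uv, r_vv. Take dot products:
  L(u, v) = r_uu · N̂ = -8,
  M(u, v) = r_uv · N̂ = 0,
  N(u, v) = r_vv · N̂ = 0.
Evaluating at (u, v) = (pi/4, -5):
  L = -8, M = 0, N = 0.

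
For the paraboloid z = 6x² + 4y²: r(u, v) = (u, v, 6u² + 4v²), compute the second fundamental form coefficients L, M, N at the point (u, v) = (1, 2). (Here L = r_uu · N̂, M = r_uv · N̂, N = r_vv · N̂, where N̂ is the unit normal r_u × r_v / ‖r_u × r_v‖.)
L = 12*sqrt(401)/401;  M = 0;  N = 8*sqrt(401)/401

Compute the unit normal N̂(u, v) = (-12*u/sqrt(144*u^2 + 64*v^2 + 1), -8*v/sqrt(144*u^2 + 64*v^2 + 1), 1/sqrt(144*u^2 + 64*v^2 + 1)), and the second partials r_uu, r_uv, r_vv. Take dot products:
  L(u, v) = r_uu · N̂ = 12/sqrt(144*u^2 + 64*v^2 + 1),
  M(u, v) = r_uv · N̂ = 0,
  N(u, v) = r_vv · N̂ = 8/sqrt(144*u^2 + 64*v^2 + 1).
Evaluating at (u, v) = (1, 2):
  L = 12*sqrt(401)/401, M = 0, N = 8*sqrt(401)/401.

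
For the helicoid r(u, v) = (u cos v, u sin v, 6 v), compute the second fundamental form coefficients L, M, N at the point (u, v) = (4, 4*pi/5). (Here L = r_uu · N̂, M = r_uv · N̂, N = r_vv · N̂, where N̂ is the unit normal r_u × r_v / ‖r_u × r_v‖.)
L = 0;  M = -3*sqrt(13)/13;  N = 0

Compute the unit normal N̂(u, v) = (6*sin(v)/sqrt(u^2 + 36), -6*cos(v)/sqrt(u^2 + 36), u/sqrt(u^2 + 36)), and the second partials r_uu, r_uv, r_vv. Take dot products:
  L(u, v) = r_uu · N̂ = 0,
  M(u, v) = r_uv · N̂ = -6/sqrt(u^2 + 36),
  N(u, v) = r_vv · N̂ = 0.
Evaluating at (u, v) = (4, 4*pi/5):
  L = 0, M = -3*sqrt(13)/13, N = 0.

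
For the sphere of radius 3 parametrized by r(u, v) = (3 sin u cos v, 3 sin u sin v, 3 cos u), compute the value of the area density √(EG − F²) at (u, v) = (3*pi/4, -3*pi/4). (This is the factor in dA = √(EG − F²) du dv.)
√(EG − F²)|_{(3*pi/4, -3*pi/4)} = 9*sqrt(2)/2

E = 9, F = 0, G = 9*sin(u)^2, so EG − F² = 81*sin(u)^2. Taking the positive square root: √(EG − F²) = 9*Abs(sin(u)). At (u, v) = (3*pi/4, -3*pi/4): 9*sqrt(2)/2.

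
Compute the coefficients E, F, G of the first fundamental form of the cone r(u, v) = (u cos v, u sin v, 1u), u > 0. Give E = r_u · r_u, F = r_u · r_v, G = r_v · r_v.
E = 2;  F = 0;  G = u^2

Compute partials: r_u = (cos(v), sin(v), 1), r_v = (-u*sin(v), u*cos(v), 0). Then
  E = r_u · r_u = 2,
  F = r_u · r_v = 0,
  G = r_v · r_v = u^2.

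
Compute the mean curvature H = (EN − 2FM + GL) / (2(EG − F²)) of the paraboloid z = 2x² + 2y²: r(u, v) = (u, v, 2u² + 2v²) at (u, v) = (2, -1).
H = 164/729

With E = 16*u^2 + 1, F = 16*u*v, G = 16*v^2 + 1, L = 4/sqrt(16*u^2 + 16*v^2 + 1), M = 0, N = 4/sqrt(16*u^2 + 16*v^2 + 1), assemble
  H = (EN − 2FM + GL) / (2(EG − F²)) = 4*(8*u^2 + 8*v^2 + 1)/(16*u^2 + 16*v^2 + 1)^(3/2).
At (u, v) = (2, -1): H = 164/729.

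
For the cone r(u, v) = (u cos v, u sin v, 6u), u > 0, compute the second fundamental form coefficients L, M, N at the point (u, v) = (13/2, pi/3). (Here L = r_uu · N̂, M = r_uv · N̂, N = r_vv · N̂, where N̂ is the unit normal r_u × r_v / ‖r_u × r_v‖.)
L = 0;  M = 0;  N = 39*sqrt(37)/37

Compute the unit normal N̂(u, v) = (-6*sqrt(37)*u*cos(v)/(37*Abs(u)), -6*sqrt(37)*u*sin(v)/(37*Abs(u)), sqrt(37)*u/(37*Abs(u))), and the second partials r_uu, r_uv, r_vv. Take dot products:
  L(u, v) = r_uu · N̂ = 0,
  M(u, v) = r_uv · N̂ = 0,
  N(u, v) = r_vv · N̂ = 6*sqrt(37)*u^2/(37*Abs(u)).
Evaluating at (u, v) = (13/2, pi/3):
  L = 0, M = 0, N = 39*sqrt(37)/37.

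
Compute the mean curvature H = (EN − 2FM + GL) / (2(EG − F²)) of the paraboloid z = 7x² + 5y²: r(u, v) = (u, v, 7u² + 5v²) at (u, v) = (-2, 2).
H = 748*sqrt(1185)/156025

With E = 196*u^2 + 1, F = 140*u*v, G = 100*v^2 + 1, L = 14/sqrt(196*u^2 + 100*v^2 + 1), M = 0, N = 10/sqrt(196*u^2 + 100*v^2 + 1), assemble
  H = (EN − 2FM + GL) / (2(EG − F²)) = 4*(245*u^2 + 175*v^2 + 3)/(196*u^2 + 100*v^2 + 1)^(3/2).
At (u, v) = (-2, 2): H = 748*sqrt(1185)/156025.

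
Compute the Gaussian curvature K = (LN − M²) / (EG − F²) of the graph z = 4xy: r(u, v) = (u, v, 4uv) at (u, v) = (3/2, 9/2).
K = -16/130321

Coefficients of the first fundamental form: E = 16*v^2 + 1, F = 16*u*v, G = 16*u^2 + 1.
Coefficients of the second fundamental form: L = 0, M = 4/sqrt(16*u^2 + 16*v^2 + 1), N = 0.
Assemble K = (LN − M²)/(EG − F²) = -16/(256*u^4 + 512*u^2*v^2 + 32*u^2 + 256*v^4 + 32*v^2 + 1). At (u, v) = (3/2, 9/2): K = -16/130321.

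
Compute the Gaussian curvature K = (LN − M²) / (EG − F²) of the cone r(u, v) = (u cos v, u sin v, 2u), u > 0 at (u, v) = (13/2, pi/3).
K = 0

Coefficients of the first fundamental form: E = 5, F = 0, G = u^2.
Coefficients of the second fundamental form: L = 0, M = 0, N = 2*sqrt(5)*u^2/(5*Abs(u)).
Assemble K = (LN − M²)/(EG − F²) = 0. At (u, v) = (13/2, pi/3): K = 0.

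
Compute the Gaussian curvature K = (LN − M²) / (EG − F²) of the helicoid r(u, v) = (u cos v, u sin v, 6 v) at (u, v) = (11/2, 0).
K = -576/70225

Coefficients of the first fundamental form: E = 1, F = 0, G = u^2 + 36.
Coefficients of the second fundamental form: L = 0, M = -6/sqrt(u^2 + 36), N = 0.
Assemble K = (LN − M²)/(EG − F²) = -36/(u^2 + 36)^2. At (u, v) = (11/2, 0): K = -576/70225.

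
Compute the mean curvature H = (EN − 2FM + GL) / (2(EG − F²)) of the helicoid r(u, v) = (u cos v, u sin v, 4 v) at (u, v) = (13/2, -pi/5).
H = 0

With E = 1, F = 0, G = u^2 + 16, L = 0, M = -4/sqrt(u^2 + 16), N = 0, assemble
  H = (EN − 2FM + GL) / (2(EG − F²)) = 0.
At (u, v) = (13/2, -pi/5): H = 0.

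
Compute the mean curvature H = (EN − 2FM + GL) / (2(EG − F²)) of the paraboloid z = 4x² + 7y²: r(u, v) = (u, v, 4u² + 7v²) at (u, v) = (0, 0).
H = 11

With E = 64*u^2 + 1, F = 112*u*v, G = 196*v^2 + 1, L = 8/sqrt(64*u^2 + 196*v^2 + 1), M = 0, N = 14/sqrt(64*u^2 + 196*v^2 + 1), assemble
  H = (EN − 2FM + GL) / (2(EG − F²)) = (448*u^2 + 784*v^2 + 11)/(64*u^2 + 196*v^2 + 1)^(3/2).
At (u, v) = (0, 0): H = 11.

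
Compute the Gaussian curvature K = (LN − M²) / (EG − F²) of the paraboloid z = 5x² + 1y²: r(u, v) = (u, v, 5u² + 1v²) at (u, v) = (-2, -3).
K = 20/190969

Coefficients of the first fundamental form: E = 100*u^2 + 1, F = 20*u*v, G = 4*v^2 + 1.
Coefficients of the second fundamental form: L = 10/sqrt(100*u^2 + 4*v^2 + 1), M = 0, N = 2/sqrt(100*u^2 + 4*v^2 + 1).
Assemble K = (LN − M²)/(EG − F²) = 20/(10000*u^4 + 800*u^2*v^2 + 200*u^2 + 16*v^4 + 8*v^2 + 1). At (u, v) = (-2, -3): K = 20/190969.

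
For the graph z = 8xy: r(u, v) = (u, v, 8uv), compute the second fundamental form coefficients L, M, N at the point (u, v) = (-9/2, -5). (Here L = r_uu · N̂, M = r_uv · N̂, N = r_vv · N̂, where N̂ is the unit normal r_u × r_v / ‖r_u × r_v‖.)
L = 0;  M = 8*sqrt(2897)/2897;  N = 0

Compute the unit normal N̂(u, v) = (-8*v/sqrt(64*u^2 + 64*v^2 + 1), -8*u/sqrt(64*u^2 + 64*v^2 + 1), 1/sqrt(64*u^2 + 64*v^2 + 1)), and the second partials r_uu, r_uv, r_vv. Take dot products:
  L(u, v) = r_uu · N̂ = 0,
  M(u, v) = r_uv · N̂ = 8/sqrt(64*u^2 + 64*v^2 + 1),
  N(u, v) = r_vv · N̂ = 0.
Evaluating at (u, v) = (-9/2, -5):
  L = 0, M = 8*sqrt(2897)/2897, N = 0.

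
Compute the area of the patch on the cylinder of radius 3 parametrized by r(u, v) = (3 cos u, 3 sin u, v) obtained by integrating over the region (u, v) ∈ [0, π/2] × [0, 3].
Area = 9*pi/2

Area = ∫∫ √(EG − F²) du dv with √(EG − F²) = 3. Integrating over [0, π/2] × [0, 3] gives 9*pi/2.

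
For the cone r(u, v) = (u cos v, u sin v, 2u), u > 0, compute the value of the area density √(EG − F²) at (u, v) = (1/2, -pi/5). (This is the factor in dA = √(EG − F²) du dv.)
√(EG − F²)|_{(1/2, -pi/5)} = sqrt(5)/2

E = 5, F = 0, G = u^2, so EG − F² = 5*u^2. Taking the positive square root: √(EG − F²) = sqrt(5)*Abs(u). At (u, v) = (1/2, -pi/5): sqrt(5)/2.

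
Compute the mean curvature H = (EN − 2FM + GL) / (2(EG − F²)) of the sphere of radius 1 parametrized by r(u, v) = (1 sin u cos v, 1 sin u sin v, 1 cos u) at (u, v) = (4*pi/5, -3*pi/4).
H = -1

With E = 1, F = 0, G = sin(u)^2, L = -sin(u)/Abs(sin(u)), M = 0, N = -sin(u)^3/Abs(sin(u)), assemble
  H = (EN − 2FM + GL) / (2(EG − F²)) = -sin(u)/Abs(sin(u)).
At (u, v) = (4*pi/5, -3*pi/4): H = -1.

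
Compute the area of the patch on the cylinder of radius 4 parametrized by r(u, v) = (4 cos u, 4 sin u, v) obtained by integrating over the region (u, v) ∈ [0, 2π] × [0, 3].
Area = 24*pi

Area = ∫∫ √(EG − F²) du dv with √(EG − F²) = 4. Integrating over [0, 2π] × [0, 3] gives 24*pi.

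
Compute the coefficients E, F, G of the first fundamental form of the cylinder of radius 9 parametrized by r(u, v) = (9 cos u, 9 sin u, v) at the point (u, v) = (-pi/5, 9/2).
E = 81;  F = 0;  G = 1

Partials: r_u = (-9*sin(u), 9*cos(u), 0), r_v = (0, 0, 1). As functions of (u, v):
  E = r_u · r_u = 81,
  F = r_u · r_v = 0,
  G = r_v · r_v = 1.
Evaluating at (u, v) = (-pi/5, 9/2): E = 81, F = 0, G = 1.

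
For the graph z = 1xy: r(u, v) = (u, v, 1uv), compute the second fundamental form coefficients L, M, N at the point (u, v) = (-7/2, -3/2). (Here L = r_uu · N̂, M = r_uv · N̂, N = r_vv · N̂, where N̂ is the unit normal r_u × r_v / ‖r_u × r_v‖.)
L = 0;  M = sqrt(62)/31;  N = 0

Compute the unit normal N̂(u, v) = (-v/sqrt(u^2 + v^2 + 1), -u/sqrt(u^2 + v^2 + 1), 1/sqrt(u^2 + v^2 + 1)), and the second partials r_uu, r_uv, r_vv. Take dot products:
  L(u, v) = r_uu · N̂ = 0,
  M(u, v) = r_uv · N̂ = 1/sqrt(u^2 + v^2 + 1),
  N(u, v) = r_vv · N̂ = 0.
Evaluating at (u, v) = (-7/2, -3/2):
  L = 0, M = sqrt(62)/31, N = 0.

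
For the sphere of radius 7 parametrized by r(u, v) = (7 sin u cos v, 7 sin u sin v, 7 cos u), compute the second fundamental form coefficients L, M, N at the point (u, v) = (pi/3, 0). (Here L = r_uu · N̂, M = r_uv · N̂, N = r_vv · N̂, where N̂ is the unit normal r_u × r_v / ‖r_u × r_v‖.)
L = -7;  M = 0;  N = -21/4

Compute the unit normal N̂(u, v) = (sin(u)^2*cos(v)/Abs(sin(u)), sin(u)^2*sin(v)/Abs(sin(u)), sin(2*u)/(2*Abs(sin(u)))), and the second partials r_uu, r_uv, r_vv. Take dot products:
  L(u, v) = r_uu · N̂ = -7*sin(u)/Abs(sin(u)),
  M(u, v) = r_uv · N̂ = 0,
  N(u, v) = r_vv · N̂ = -7*sin(u)^3/Abs(sin(u)).
Evaluating at (u, v) = (pi/3, 0):
  L = -7, M = 0, N = -21/4.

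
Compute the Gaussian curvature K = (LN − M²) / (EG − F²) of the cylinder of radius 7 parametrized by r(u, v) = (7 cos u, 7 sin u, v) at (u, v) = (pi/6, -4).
K = 0

Coefficients of the first fundamental form: E = 49, F = 0, G = 1.
Coefficients of the second fundamental form: L = -7, M = 0, N = 0.
Assemble K = (LN − M²)/(EG − F²) = 0. At (u, v) = (pi/6, -4): K = 0.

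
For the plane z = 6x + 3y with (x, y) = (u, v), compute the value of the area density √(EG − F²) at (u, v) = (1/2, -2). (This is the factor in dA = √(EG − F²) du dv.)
√(EG − F²)|_{(1/2, -2)} = sqrt(46)

E = 37, F = 18, G = 10, so EG − F² = 46. Taking the positive square root: √(EG − F²) = sqrt(46). At (u, v) = (1/2, -2): sqrt(46).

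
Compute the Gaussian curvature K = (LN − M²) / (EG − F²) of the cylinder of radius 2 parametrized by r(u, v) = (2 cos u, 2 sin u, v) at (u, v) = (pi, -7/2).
K = 0

Coefficients of the first fundamental form: E = 4, F = 0, G = 1.
Coefficients of the second fundamental form: L = -2, M = 0, N = 0.
Assemble K = (LN − M²)/(EG − F²) = 0. At (u, v) = (pi, -7/2): K = 0.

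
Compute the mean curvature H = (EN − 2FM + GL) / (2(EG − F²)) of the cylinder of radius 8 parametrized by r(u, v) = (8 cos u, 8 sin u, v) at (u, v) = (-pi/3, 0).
H = -1/16

With E = 64, F = 0, G = 1, L = -8, M = 0, N = 0, assemble
  H = (EN − 2FM + GL) / (2(EG − F²)) = -1/16.
At (u, v) = (-pi/3, 0): H = -1/16.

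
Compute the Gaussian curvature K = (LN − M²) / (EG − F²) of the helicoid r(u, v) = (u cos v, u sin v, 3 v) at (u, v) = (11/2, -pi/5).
K = -144/24649

Coefficients of the first fundamental form: E = 1, F = 0, G = u^2 + 9.
Coefficients of the second fundamental form: L = 0, M = -3/sqrt(u^2 + 9), N = 0.
Assemble K = (LN − M²)/(EG − F²) = -9/(u^2 + 9)^2. At (u, v) = (11/2, -pi/5): K = -144/24649.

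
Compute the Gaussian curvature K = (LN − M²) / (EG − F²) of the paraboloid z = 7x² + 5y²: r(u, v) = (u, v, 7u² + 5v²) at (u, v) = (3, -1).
K = 28/695645

Coefficients of the first fundamental form: E = 196*u^2 + 1, F = 140*u*v, G = 100*v^2 + 1.
Coefficients of the second fundamental form: L = 14/sqrt(196*u^2 + 100*v^2 + 1), M = 0, N = 10/sqrt(196*u^2 + 100*v^2 + 1).
Assemble K = (LN − M²)/(EG − F²) = 140/(38416*u^4 + 39200*u^2*v^2 + 392*u^2 + 10000*v^4 + 200*v^2 + 1). At (u, v) = (3, -1): K = 28/695645.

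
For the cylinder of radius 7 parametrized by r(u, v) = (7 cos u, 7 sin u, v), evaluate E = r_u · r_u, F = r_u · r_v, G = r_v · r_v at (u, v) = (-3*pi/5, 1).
E = 49;  F = 0;  G = 1

Partials: r_u = (-7*sin(u), 7*cos(u), 0), r_v = (0, 0, 1). As functions of (u, v):
  E = r_u · r_u = 49,
  F = r_u · r_v = 0,
  G = r_v · r_v = 1.
Evaluating at (u, v) = (-3*pi/5, 1): E = 49, F = 0, G = 1.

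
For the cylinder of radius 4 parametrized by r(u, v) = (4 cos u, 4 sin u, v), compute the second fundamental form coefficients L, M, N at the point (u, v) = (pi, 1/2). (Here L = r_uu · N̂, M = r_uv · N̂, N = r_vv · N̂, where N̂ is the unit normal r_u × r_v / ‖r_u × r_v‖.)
L = -4;  M = 0;  N = 0

Compute the unit normal N̂(u, v) = (cos(u), sin(u), 0), and the second partials r_uu, r_uv, r_vv. Take dot products:
  L(u, v) = r_uu · N̂ = -4,
  M(u, v) = r_uv · N̂ = 0,
  N(u, v) = r_vv · N̂ = 0.
Evaluating at (u, v) = (pi, 1/2):
  L = -4, M = 0, N = 0.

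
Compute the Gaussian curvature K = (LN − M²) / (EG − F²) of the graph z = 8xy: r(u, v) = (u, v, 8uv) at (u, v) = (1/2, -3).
K = -64/351649

Coefficients of the first fundamental form: E = 64*v^2 + 1, F = 64*u*v, G = 64*u^2 + 1.
Coefficients of the second fundamental form: L = 0, M = 8/sqrt(64*u^2 + 64*v^2 + 1), N = 0.
Assemble K = (LN − M²)/(EG − F²) = -64/(4096*u^4 + 8192*u^2*v^2 + 128*u^2 + 4096*v^4 + 128*v^2 + 1). At (u, v) = (1/2, -3): K = -64/351649.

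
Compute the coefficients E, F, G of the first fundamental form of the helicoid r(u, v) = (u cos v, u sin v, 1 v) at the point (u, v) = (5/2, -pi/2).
E = 1;  F = 0;  G = 29/4

Partials: r_u = (cos(v), sin(v), 0), r_v = (-u*sin(v), u*cos(v), 1). As functions of (u, v):
  E = r_u · r_u = 1,
  F = r_u · r_v = 0,
  G = r_v · r_v = u^2 + 1.
Evaluating at (u, v) = (5/2, -pi/2): E = 1, F = 0, G = 29/4.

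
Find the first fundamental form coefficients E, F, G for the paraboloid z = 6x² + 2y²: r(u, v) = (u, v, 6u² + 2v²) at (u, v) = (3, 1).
E = 1297;  F = 144;  G = 17

Partials: r_u = (1, 0, 12*u), r_v = (0, 1, 4*v). As functions of (u, v):
  E = r_u · r_u = 144*u^2 + 1,
  F = r_u · r_v = 48*u*v,
  G = r_v · r_v = 16*v^2 + 1.
Evaluating at (u, v) = (3, 1): E = 1297, F = 144, G = 17.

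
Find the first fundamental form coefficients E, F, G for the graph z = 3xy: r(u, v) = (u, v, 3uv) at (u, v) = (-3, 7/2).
E = 445/4;  F = -189/2;  G = 82

Partials: r_u = (1, 0, 3*v), r_v = (0, 1, 3*u). As functions of (u, v):
  E = r_u · r_u = 9*v^2 + 1,
  F = r_u · r_v = 9*u*v,
  G = r_v · r_v = 9*u^2 + 1.
Evaluating at (u, v) = (-3, 7/2): E = 445/4, F = -189/2, G = 82.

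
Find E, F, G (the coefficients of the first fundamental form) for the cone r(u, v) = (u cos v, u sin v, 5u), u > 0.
E = 26;  F = 0;  G = u^2

Compute partials: r_u = (cos(v), sin(v), 5), r_v = (-u*sin(v), u*cos(v), 0). Then
  E = r_u · r_u = 26,
  F = r_u · r_v = 0,
  G = r_v · r_v = u^2.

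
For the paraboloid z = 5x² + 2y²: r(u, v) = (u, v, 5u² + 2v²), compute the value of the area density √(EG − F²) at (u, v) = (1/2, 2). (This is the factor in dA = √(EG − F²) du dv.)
√(EG − F²)|_{(1/2, 2)} = 3*sqrt(10)

E = 100*u^2 + 1, F = 40*u*v, G = 16*v^2 + 1, so EG − F² = 100*u^2 + 16*v^2 + 1. Taking the positive square root: √(EG − F²) = sqrt(100*u^2 + 16*v^2 + 1). At (u, v) = (1/2, 2): 3*sqrt(10).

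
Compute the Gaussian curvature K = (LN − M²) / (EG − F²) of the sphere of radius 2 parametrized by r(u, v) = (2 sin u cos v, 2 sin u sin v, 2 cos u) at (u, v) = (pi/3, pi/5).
K = 1/4

Coefficients of the first fundamental form: E = 4, F = 0, G = 4*sin(u)^2.
Coefficients of the second fundamental form: L = -2*sin(u)/Abs(sin(u)), M = 0, N = -2*sin(u)^3/Abs(sin(u)).
Assemble K = (LN − M²)/(EG − F²) = 1/4. At (u, v) = (pi/3, pi/5): K = 1/4.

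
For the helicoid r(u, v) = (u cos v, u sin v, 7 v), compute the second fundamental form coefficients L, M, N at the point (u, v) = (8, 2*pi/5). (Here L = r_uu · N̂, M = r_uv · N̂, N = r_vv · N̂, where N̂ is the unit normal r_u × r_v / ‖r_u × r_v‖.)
L = 0;  M = -7*sqrt(113)/113;  N = 0

Compute the unit normal N̂(u, v) = (7*sin(v)/sqrt(u^2 + 49), -7*cos(v)/sqrt(u^2 + 49), u/sqrt(u^2 + 49)), and the second partials r_uu, r_uv, r_vv. Take dot products:
  L(u, v) = r_uu · N̂ = 0,
  M(u, v) = r_uv · N̂ = -7/sqrt(u^2 + 49),
  N(u, v) = r_vv · N̂ = 0.
Evaluating at (u, v) = (8, 2*pi/5):
  L = 0, M = -7*sqrt(113)/113, N = 0.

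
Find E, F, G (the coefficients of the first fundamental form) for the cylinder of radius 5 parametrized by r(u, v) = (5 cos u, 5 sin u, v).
E = 25;  F = 0;  G = 1

Compute partials: r_u = (-5*sin(u), 5*cos(u), 0), r_v = (0, 0, 1). Then
  E = r_u · r_u = 25,
  F = r_u · r_v = 0,
  G = r_v · r_v = 1.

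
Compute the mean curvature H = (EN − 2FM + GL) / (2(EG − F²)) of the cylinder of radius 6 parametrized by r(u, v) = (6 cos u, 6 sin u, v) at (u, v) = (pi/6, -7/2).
H = -1/12

With E = 36, F = 0, G = 1, L = -6, M = 0, N = 0, assemble
  H = (EN − 2FM + GL) / (2(EG − F²)) = -1/12.
At (u, v) = (pi/6, -7/2): H = -1/12.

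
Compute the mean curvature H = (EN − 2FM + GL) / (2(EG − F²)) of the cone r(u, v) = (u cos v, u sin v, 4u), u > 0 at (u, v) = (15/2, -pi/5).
H = 4*sqrt(17)/255

With E = 17, F = 0, G = u^2, L = 0, M = 0, N = 4*sqrt(17)*u^2/(17*Abs(u)), assemble
  H = (EN − 2FM + GL) / (2(EG − F²)) = 2*sqrt(17)/(17*Abs(u)).
At (u, v) = (15/2, -pi/5): H = 4*sqrt(17)/255.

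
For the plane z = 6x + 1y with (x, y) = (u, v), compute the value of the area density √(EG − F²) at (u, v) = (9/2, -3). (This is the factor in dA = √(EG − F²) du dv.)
√(EG − F²)|_{(9/2, -3)} = sqrt(38)

E = 37, F = 6, G = 2, so EG − F² = 38. Taking the positive square root: √(EG − F²) = sqrt(38). At (u, v) = (9/2, -3): sqrt(38).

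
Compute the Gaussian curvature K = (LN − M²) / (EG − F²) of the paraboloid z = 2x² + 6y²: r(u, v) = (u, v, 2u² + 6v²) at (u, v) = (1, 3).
K = 48/1723969

Coefficients of the first fundamental form: E = 16*u^2 + 1, F = 48*u*v, G = 144*v^2 + 1.
Coefficients of the second fundamental form: L = 4/sqrt(16*u^2 + 144*v^2 + 1), M = 0, N = 12/sqrt(16*u^2 + 144*v^2 + 1).
Assemble K = (LN − M²)/(EG − F²) = 48/(256*u^4 + 4608*u^2*v^2 + 32*u^2 + 20736*v^4 + 288*v^2 + 1). At (u, v) = (1, 3): K = 48/1723969.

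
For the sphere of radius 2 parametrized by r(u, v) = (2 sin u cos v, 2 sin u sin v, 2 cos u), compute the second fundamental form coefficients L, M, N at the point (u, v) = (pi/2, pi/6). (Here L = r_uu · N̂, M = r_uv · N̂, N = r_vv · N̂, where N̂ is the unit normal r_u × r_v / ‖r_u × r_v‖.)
L = -2;  M = 0;  N = -2

Compute the unit normal N̂(u, v) = (sin(u)^2*cos(v)/Abs(sin(u)), sin(u)^2*sin(v)/Abs(sin(u)), sin(2*u)/(2*Abs(sin(u)))), and the second partials r_uu, r_uv, r_vv. Take dot products:
  L(u, v) = r_uu · N̂ = -2*sin(u)/Abs(sin(u)),
  M(u, v) = r_uv · N̂ = 0,
  N(u, v) = r_vv · N̂ = -2*sin(u)^3/Abs(sin(u)).
Evaluating at (u, v) = (pi/2, pi/6):
  L = -2, M = 0, N = -2.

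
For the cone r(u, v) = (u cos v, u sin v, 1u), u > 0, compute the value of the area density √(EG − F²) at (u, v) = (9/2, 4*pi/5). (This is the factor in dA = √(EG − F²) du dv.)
√(EG − F²)|_{(9/2, 4*pi/5)} = 9*sqrt(2)/2

E = 2, F = 0, G = u^2, so EG − F² = 2*u^2. Taking the positive square root: √(EG − F²) = sqrt(2)*Abs(u). At (u, v) = (9/2, 4*pi/5): 9*sqrt(2)/2.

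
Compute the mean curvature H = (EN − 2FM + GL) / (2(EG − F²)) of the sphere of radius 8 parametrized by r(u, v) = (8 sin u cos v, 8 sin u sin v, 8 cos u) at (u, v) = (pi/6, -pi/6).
H = -1/8

With E = 64, F = 0, G = 64*sin(u)^2, L = -8*sin(u)/Abs(sin(u)), M = 0, N = -8*sin(u)^3/Abs(sin(u)), assemble
  H = (EN − 2FM + GL) / (2(EG − F²)) = -sin(u)/(8*Abs(sin(u))).
At (u, v) = (pi/6, -pi/6): H = -1/8.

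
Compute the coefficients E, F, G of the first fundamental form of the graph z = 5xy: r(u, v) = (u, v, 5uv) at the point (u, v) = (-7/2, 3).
E = 226;  F = -525/2;  G = 1229/4

Partials: r_u = (1, 0, 5*v), r_v = (0, 1, 5*u). As functions of (u, v):
  E = r_u · r_u = 25*v^2 + 1,
  F = r_u · r_v = 25*u*v,
  G = r_v · r_v = 25*u^2 + 1.
Evaluating at (u, v) = (-7/2, 3): E = 226, F = -525/2, G = 1229/4.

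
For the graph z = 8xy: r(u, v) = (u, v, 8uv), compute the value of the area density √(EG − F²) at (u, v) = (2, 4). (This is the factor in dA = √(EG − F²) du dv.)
√(EG − F²)|_{(2, 4)} = sqrt(1281)

E = 64*v^2 + 1, F = 64*u*v, G = 64*u^2 + 1, so EG − F² = 64*u^2 + 64*v^2 + 1. Taking the positive square root: √(EG − F²) = sqrt(64*u^2 + 64*v^2 + 1). At (u, v) = (2, 4): sqrt(1281).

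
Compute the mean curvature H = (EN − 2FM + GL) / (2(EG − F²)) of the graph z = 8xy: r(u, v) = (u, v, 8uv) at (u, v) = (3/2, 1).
H = -768*sqrt(209)/43681

With E = 64*v^2 + 1, F = 64*u*v, G = 64*u^2 + 1, L = 0, M = 8/sqrt(64*u^2 + 64*v^2 + 1), N = 0, assemble
  H = (EN − 2FM + GL) / (2(EG − F²)) = -512*u*v/(64*u^2 + 64*v^2 + 1)^(3/2).
At (u, v) = (3/2, 1): H = -768*sqrt(209)/43681.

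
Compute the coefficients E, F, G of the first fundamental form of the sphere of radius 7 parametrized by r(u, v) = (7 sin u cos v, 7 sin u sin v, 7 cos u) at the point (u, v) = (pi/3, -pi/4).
E = 49;  F = 0;  G = 147/4

Partials: r_u = (7*cos(u)*cos(v), 7*sin(v)*cos(u), -7*sin(u)), r_v = (-7*sin(u)*sin(v), 7*sin(u)*cos(v), 0). As functions of (u, v):
  E = r_u · r_u = 49,
  F = r_u · r_v = 0,
  G = r_v · r_v = 49*sin(u)^2.
Evaluating at (u, v) = (pi/3, -pi/4): E = 49, F = 0, G = 147/4.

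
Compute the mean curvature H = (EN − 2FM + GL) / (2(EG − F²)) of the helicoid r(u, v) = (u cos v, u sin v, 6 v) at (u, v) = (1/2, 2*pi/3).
H = 0

With E = 1, F = 0, G = u^2 + 36, L = 0, M = -6/sqrt(u^2 + 36), N = 0, assemble
  H = (EN − 2FM + GL) / (2(EG − F²)) = 0.
At (u, v) = (1/2, 2*pi/3): H = 0.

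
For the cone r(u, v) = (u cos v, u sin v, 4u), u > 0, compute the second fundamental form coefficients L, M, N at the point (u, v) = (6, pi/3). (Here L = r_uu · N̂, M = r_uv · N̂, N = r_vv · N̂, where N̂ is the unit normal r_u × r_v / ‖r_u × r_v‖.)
L = 0;  M = 0;  N = 24*sqrt(17)/17

Compute the unit normal N̂(u, v) = (-4*sqrt(17)*u*cos(v)/(17*Abs(u)), -4*sqrt(17)*u*sin(v)/(17*Abs(u)), sqrt(17)*u/(17*Abs(u))), and the second partials r_uu, r_uv, r_vv. Take dot products:
  L(u, v) = r_uu · N̂ = 0,
  M(u, v) = r_uv · N̂ = 0,
  N(u, v) = r_vv · N̂ = 4*sqrt(17)*u^2/(17*Abs(u)).
Evaluating at (u, v) = (6, pi/3):
  L = 0, M = 0, N = 24*sqrt(17)/17.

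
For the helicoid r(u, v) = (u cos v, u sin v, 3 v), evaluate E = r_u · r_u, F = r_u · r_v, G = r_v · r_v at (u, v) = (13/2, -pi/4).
E = 1;  F = 0;  G = 205/4

Partials: r_u = (cos(v), sin(v), 0), r_v = (-u*sin(v), u*cos(v), 3). As functions of (u, v):
  E = r_u · r_u = 1,
  F = r_u · r_v = 0,
  G = r_v · r_v = u^2 + 9.
Evaluating at (u, v) = (13/2, -pi/4): E = 1, F = 0, G = 205/4.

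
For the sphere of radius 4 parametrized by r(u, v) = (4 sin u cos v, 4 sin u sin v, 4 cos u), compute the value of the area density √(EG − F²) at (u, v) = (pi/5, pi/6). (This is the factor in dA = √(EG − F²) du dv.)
√(EG − F²)|_{(pi/5, pi/6)} = 4*sqrt(10 - 2*sqrt(5))

E = 16, F = 0, G = 16*sin(u)^2, so EG − F² = 256*sin(u)^2. Taking the positive square root: √(EG − F²) = 16*Abs(sin(u)). At (u, v) = (pi/5, pi/6): 4*sqrt(10 - 2*sqrt(5)).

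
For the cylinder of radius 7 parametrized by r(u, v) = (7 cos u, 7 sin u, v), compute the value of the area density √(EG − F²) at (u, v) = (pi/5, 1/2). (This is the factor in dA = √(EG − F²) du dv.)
√(EG − F²)|_{(pi/5, 1/2)} = 7

E = 49, F = 0, G = 1, so EG − F² = 49. Taking the positive square root: √(EG − F²) = 7. At (u, v) = (pi/5, 1/2): 7.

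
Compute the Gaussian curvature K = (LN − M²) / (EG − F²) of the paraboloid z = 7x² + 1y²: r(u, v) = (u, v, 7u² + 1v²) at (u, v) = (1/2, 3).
K = 7/1849

Coefficients of the first fundamental form: E = 196*u^2 + 1, F = 28*u*v, G = 4*v^2 + 1.
Coefficients of the second fundamental form: L = 14/sqrt(196*u^2 + 4*v^2 + 1), M = 0, N = 2/sqrt(196*u^2 + 4*v^2 + 1).
Assemble K = (LN − M²)/(EG − F²) = 28/(38416*u^4 + 1568*u^2*v^2 + 392*u^2 + 16*v^4 + 8*v^2 + 1). At (u, v) = (1/2, 3): K = 7/1849.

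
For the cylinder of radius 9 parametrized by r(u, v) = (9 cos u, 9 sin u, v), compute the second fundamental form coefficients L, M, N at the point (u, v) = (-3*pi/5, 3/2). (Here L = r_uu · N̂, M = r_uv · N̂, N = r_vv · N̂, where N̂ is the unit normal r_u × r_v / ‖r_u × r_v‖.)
L = -9;  M = 0;  N = 0

Compute the unit normal N̂(u, v) = (cos(u), sin(u), 0), and the second partials r_uu, r_uv, r_vv. Take dot products:
  L(u, v) = r_uu · N̂ = -9,
  M(u, v) = r_uv · N̂ = 0,
  N(u, v) = r_vv · N̂ = 0.
Evaluating at (u, v) = (-3*pi/5, 3/2):
  L = -9, M = 0, N = 0.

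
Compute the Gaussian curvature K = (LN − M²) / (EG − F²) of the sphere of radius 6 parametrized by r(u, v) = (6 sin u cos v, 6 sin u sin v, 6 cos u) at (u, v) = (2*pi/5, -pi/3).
K = 1/36

Coefficients of the first fundamental form: E = 36, F = 0, G = 36*sin(u)^2.
Coefficients of the second fundamental form: L = -6*sin(u)/Abs(sin(u)), M = 0, N = -6*sin(u)^3/Abs(sin(u)).
Assemble K = (LN − M²)/(EG − F²) = 1/36. At (u, v) = (2*pi/5, -pi/3): K = 1/36.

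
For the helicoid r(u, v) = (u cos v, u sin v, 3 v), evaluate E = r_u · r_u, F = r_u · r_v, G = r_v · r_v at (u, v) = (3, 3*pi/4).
E = 1;  F = 0;  G = 18

Partials: r_u = (cos(v), sin(v), 0), r_v = (-u*sin(v), u*cos(v), 3). As functions of (u, v):
  E = r_u · r_u = 1,
  F = r_u · r_v = 0,
  G = r_v · r_v = u^2 + 9.
Evaluating at (u, v) = (3, 3*pi/4): E = 1, F = 0, G = 18.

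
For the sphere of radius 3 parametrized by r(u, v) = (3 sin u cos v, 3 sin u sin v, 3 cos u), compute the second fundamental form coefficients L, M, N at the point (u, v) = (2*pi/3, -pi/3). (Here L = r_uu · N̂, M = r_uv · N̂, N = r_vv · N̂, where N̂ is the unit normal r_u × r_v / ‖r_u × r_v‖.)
L = -3;  M = 0;  N = -9/4

Compute the unit normal N̂(u, v) = (sin(u)^2*cos(v)/Abs(sin(u)), sin(u)^2*sin(v)/Abs(sin(u)), sin(2*u)/(2*Abs(sin(u)))), and the second partials r_uu, r_uv, r_vv. Take dot products:
  L(u, v) = r_uu · N̂ = -3*sin(u)/Abs(sin(u)),
  M(u, v) = r_uv · N̂ = 0,
  N(u, v) = r_vv · N̂ = -3*sin(u)^3/Abs(sin(u)).
Evaluating at (u, v) = (2*pi/3, -pi/3):
  L = -3, M = 0, N = -9/4.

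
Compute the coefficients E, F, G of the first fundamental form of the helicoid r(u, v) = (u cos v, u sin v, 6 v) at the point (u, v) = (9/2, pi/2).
E = 1;  F = 0;  G = 225/4

Partials: r_u = (cos(v), sin(v), 0), r_v = (-u*sin(v), u*cos(v), 6). As functions of (u, v):
  E = r_u · r_u = 1,
  F = r_u · r_v = 0,
  G = r_v · r_v = u^2 + 36.
Evaluating at (u, v) = (9/2, pi/2): E = 1, F = 0, G = 225/4.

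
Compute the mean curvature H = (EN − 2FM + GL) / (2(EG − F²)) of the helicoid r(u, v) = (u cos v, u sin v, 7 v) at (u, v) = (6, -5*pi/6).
H = 0

With E = 1, F = 0, G = u^2 + 49, L = 0, M = -7/sqrt(u^2 + 49), N = 0, assemble
  H = (EN − 2FM + GL) / (2(EG − F²)) = 0.
At (u, v) = (6, -5*pi/6): H = 0.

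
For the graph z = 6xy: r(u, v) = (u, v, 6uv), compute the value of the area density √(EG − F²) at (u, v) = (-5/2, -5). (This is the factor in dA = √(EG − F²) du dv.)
√(EG − F²)|_{(-5/2, -5)} = sqrt(1126)

E = 36*v^2 + 1, F = 36*u*v, G = 36*u^2 + 1, so EG − F² = 36*u^2 + 36*v^2 + 1. Taking the positive square root: √(EG − F²) = sqrt(36*u^2 + 36*v^2 + 1). At (u, v) = (-5/2, -5): sqrt(1126).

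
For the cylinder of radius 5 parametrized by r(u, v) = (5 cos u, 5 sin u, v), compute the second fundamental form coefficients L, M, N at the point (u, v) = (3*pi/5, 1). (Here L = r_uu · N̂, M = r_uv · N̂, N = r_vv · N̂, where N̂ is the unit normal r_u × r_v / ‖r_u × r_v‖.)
L = -5;  M = 0;  N = 0

Compute the unit normal N̂(u, v) = (cos(u), sin(u), 0), and the second partials r_uu, r_uv, r_vv. Take dot products:
  L(u, v) = r_uu · N̂ = -5,
  M(u, v) = r_uv · N̂ = 0,
  N(u, v) = r_vv · N̂ = 0.
Evaluating at (u, v) = (3*pi/5, 1):
  L = -5, M = 0, N = 0.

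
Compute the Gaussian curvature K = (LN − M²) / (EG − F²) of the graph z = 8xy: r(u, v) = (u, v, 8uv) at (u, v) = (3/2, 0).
K = -64/21025

Coefficients of the first fundamental form: E = 64*v^2 + 1, F = 64*u*v, G = 64*u^2 + 1.
Coefficients of the second fundamental form: L = 0, M = 8/sqrt(64*u^2 + 64*v^2 + 1), N = 0.
Assemble K = (LN − M²)/(EG − F²) = -64/(4096*u^4 + 8192*u^2*v^2 + 128*u^2 + 4096*v^4 + 128*v^2 + 1). At (u, v) = (3/2, 0): K = -64/21025.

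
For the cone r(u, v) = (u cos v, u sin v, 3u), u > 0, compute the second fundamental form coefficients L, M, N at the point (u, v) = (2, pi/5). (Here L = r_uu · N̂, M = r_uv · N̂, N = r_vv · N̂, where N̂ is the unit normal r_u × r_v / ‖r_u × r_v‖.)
L = 0;  M = 0;  N = 3*sqrt(10)/5

Compute the unit normal N̂(u, v) = (-3*sqrt(10)*u*cos(v)/(10*Abs(u)), -3*sqrt(10)*u*sin(v)/(10*Abs(u)), sqrt(10)*u/(10*Abs(u))), and the second partials r_uu, r_uv, r_vv. Take dot products:
  L(u, v) = r_uu · N̂ = 0,
  M(u, v) = r_uv · N̂ = 0,
  N(u, v) = r_vv · N̂ = 3*sqrt(10)*u^2/(10*Abs(u)).
Evaluating at (u, v) = (2, pi/5):
  L = 0, M = 0, N = 3*sqrt(10)/5.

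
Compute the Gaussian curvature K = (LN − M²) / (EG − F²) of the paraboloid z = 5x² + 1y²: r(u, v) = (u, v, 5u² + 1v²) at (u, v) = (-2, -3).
K = 20/190969

Coefficients of the first fundamental form: E = 100*u^2 + 1, F = 20*u*v, G = 4*v^2 + 1.
Coefficients of the second fundamental form: L = 10/sqrt(100*u^2 + 4*v^2 + 1), M = 0, N = 2/sqrt(100*u^2 + 4*v^2 + 1).
Assemble K = (LN − M²)/(EG − F²) = 20/(10000*u^4 + 800*u^2*v^2 + 200*u^2 + 16*v^4 + 8*v^2 + 1). At (u, v) = (-2, -3): K = 20/190969.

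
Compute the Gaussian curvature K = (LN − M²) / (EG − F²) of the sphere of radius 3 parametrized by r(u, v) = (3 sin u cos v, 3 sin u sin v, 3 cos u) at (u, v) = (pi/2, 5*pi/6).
K = 1/9

Coefficients of the first fundamental form: E = 9, F = 0, G = 9*sin(u)^2.
Coefficients of the second fundamental form: L = -3*sin(u)/Abs(sin(u)), M = 0, N = -3*sin(u)^3/Abs(sin(u)).
Assemble K = (LN − M²)/(EG − F²) = 1/9. At (u, v) = (pi/2, 5*pi/6): K = 1/9.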